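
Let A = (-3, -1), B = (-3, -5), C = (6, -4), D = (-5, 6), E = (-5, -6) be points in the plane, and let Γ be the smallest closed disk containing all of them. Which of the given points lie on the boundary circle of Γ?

C, D, E

A smallest enclosing disk is always determined by at most three of the input points on its boundary.
The minimum enclosing circle is determined by three boundary points: C, D, E.
Their circumcentre is (-9/22, 0) with r² = 27625/484.
The farthest remaining point B is at distance² 15349/484 ≤ 27625/484.
The points at distance exactly r from the centre are C, D, E — 3 points.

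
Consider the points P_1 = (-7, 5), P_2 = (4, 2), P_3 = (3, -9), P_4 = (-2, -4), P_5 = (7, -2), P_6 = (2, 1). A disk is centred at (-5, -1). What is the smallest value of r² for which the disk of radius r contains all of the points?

145

The required radius is the distance from (-5, -1) to the farthest point.
Squared distances: 40, 90, 128, 18, 145, 53.
Maximum is 145, attained at P_5.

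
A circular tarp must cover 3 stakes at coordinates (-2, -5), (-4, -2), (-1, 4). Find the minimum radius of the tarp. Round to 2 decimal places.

Call the three points A, B, C in the order given.
Side lengths²: AB² = 13, AC² = 82, BC² = 45.
Since AC² = 82 ≥ 45 + 13 = 58, the angle opposite AC is not acute, so the smallest enclosing circle has AC as diameter.
Centre = midpoint of AC = (-1.5, -0.5), r² = 82/4 = 20.5.
r = √(20.5) ≈ 4.53.

4.53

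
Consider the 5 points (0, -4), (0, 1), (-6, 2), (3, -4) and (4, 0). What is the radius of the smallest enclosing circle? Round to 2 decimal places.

5.41

A smallest enclosing disk is always determined by at most three of the input points on its boundary.
The minimum enclosing circle is determined by three boundary points: (-6, 2), (3, -4), (4, 0).
Their circumcentre is (-19/14, -11/14) with r² = 2873/98.
The farthest remaining point (0, -4) is at distance² 1193/98 ≤ 2873/98.
r = √(2873/98) ≈ 5.41.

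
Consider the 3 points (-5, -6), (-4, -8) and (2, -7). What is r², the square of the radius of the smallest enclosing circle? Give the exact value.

Call the three points A, B, C in the order given.
Side lengths²: AB² = 5, AC² = 50, BC² = 37.
Since AC² = 50 ≥ 37 + 5 = 42, the angle opposite AC is not acute, so the smallest enclosing circle has AC as diameter.
Centre = midpoint of AC = (-1.5, -6.5), r² = 50/4 = 12.5.

12.5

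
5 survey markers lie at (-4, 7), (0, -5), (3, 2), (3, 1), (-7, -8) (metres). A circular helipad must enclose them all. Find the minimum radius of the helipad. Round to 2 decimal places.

7.75

A smallest enclosing disk is always determined by at most three of the input points on its boundary.
The minimum enclosing circle is determined by three boundary points: (-4, 7), (3, 2), (-7, -8).
Their circumcentre is (-4.25, -0.75) with r² = 60.125.
The farthest remaining point (3, 1) is at distance² 55.625 ≤ 60.125.
r = √(60.125) ≈ 7.75.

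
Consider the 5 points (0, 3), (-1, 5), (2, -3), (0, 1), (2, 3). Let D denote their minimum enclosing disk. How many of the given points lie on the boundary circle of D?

2

By Welzl's lemma the MEC is supported by two points (diametrically opposite) or three points (on a circumcircle).
The farthest pair is (-1, 5)–(2, -3) with squared distance 73. The circle on this segment as diameter has centre (0.5, 1) and r² = 73/4 = 18.25.
Check (0, 3): distance² to centre = 4.25 ≤ 18.25, so it lies inside.
All remaining points lie in this disk, and no smaller disk contains both endpoints, so this is the minimum enclosing circle.
The points at distance exactly r from the centre are (-1, 5), (2, -3) — 2 points.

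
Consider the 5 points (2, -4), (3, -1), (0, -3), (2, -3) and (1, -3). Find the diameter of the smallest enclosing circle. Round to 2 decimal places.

3.64

A smallest enclosing disk is always determined by at most three of the input points on its boundary.
The minimum enclosing circle is determined by three boundary points: (2, -4), (3, -1), (0, -3).
Their circumcentre is (23/14, -31/14) with r² = 325/98.
The farthest remaining point (1, -3) is at distance² 101/98 ≤ 325/98.
Diameter = 2r = 2√(325/98) ≈ 3.64.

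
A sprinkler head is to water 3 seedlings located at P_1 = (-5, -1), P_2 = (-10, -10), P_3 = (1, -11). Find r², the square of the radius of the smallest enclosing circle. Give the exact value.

Side lengths²: P_1P_2² = 106, P_1P_3² = 136, P_2P_3² = 122.
Since P_1P_3² = 136 < 122 + 106 = 228, the triangle is acute, so the smallest enclosing circle is the circumcircle.
Circumcentre = (-219/52, -381/52), r² = 54961/1352.

54961/1352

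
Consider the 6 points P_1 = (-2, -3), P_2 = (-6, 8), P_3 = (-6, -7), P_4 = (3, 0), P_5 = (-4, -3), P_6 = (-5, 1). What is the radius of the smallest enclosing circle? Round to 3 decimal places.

7.628

A smallest enclosing disk is always determined by at most three of the input points on its boundary.
The minimum enclosing circle is determined by three boundary points: P_2, P_3, P_4.
Their circumcentre is (-83/18, 0.5) with r² = 9425/162.
The farthest remaining point P_1 is at distance² 3089/162 ≤ 9425/162.
r = √(9425/162) ≈ 7.628.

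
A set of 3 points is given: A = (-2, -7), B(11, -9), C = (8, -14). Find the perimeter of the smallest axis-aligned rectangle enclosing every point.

40

Width = max x − min x = 11 − (-2) = 13.
Height = max y − min y = -7 − (-14) = 7.
Perimeter = 2(13 + 7) = 40.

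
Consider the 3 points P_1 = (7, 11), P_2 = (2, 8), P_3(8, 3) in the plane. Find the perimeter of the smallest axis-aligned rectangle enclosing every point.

28

Width = max x − min x = 8 − 2 = 6.
Height = max y − min y = 11 − 3 = 8.
Perimeter = 2(6 + 8) = 28.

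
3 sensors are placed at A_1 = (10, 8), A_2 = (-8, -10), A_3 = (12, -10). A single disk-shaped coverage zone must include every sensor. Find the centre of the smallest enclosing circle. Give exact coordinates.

Side lengths²: A_1A_2² = 648, A_1A_3² = 328, A_2A_3² = 400.
Since A_1A_2² = 648 < 400 + 328 = 728, the triangle is acute, so the smallest enclosing circle is the circumcircle.
Circumcentre = (2, -2), r² = 164.
Centre = (2, -2).

(2, -2)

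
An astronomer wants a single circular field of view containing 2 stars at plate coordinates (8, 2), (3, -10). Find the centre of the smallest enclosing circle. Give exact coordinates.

(5.5, -4)

The smallest circle enclosing two points has them as diameter endpoints.
Centre = midpoint = (5.5, -4); r² = |(8, 2)−(3, -10)|²/4 = 169/4 = 42.25.
Centre = (5.5, -4).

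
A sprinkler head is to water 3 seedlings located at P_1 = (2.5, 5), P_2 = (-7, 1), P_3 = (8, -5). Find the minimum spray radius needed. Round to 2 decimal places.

Side lengths²: P_1P_2² = 106.25, P_1P_3² = 130.25, P_2P_3² = 261.
Since P_2P_3² = 261 ≥ 130.25 + 106.25 = 236.5, the angle opposite P_2P_3 is not acute, so the smallest enclosing circle has P_2P_3 as diameter.
Centre = midpoint of P_2P_3 = (0.5, -2), r² = 261/4 = 65.25.
r = √(65.25) ≈ 8.08.

8.08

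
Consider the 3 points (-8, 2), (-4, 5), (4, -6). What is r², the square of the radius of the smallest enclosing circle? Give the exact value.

60125/1156

Call the three points A, B, C in the order given.
Side lengths²: AB² = 25, AC² = 208, BC² = 185.
Since AC² = 208 < 185 + 25 = 210, the triangle is acute, so the smallest enclosing circle is the circumcircle.
Circumcentre = (-33/17, -65/34), r² = 60125/1156.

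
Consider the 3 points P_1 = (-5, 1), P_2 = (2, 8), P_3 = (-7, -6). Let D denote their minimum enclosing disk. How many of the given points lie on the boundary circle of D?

Side lengths²: P_1P_2² = 98, P_1P_3² = 53, P_2P_3² = 277.
Since P_2P_3² = 277 ≥ 98 + 53 = 151, the angle opposite P_2P_3 is not acute, so the smallest enclosing circle has P_2P_3 as diameter.
Centre = midpoint of P_2P_3 = (-2.5, 1), r² = 277/4 = 69.25.
The points at distance exactly r from the centre are P_2, P_3 — 2 points.

2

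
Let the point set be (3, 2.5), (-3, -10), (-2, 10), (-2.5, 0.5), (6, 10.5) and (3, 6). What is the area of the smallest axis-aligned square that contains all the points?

420.25

The bounding box has width 9 and height 20.5.
An axis-aligned square enclosing the set must have side ≥ max(width, height).
So the minimum side is max(9, 20.5) = 20.5.
Area = 20.5² = 420.25.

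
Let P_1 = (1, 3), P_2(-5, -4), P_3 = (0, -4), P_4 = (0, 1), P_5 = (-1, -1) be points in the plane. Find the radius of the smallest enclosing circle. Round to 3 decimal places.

The minimum enclosing circle of a finite set is fixed by two of the points (as a diameter) or three (as a circumcircle).
The farthest pair is P_1–P_2 with squared distance 85. The circle on this segment as diameter has centre (-2, -0.5) and r² = 85/4 = 21.25.
Check P_3: distance² to centre = 16.25 ≤ 21.25, so it lies inside.
All remaining points lie in this disk, and no smaller disk contains both endpoints, so this is the minimum enclosing circle.
r = √(21.25) ≈ 4.610.

4.610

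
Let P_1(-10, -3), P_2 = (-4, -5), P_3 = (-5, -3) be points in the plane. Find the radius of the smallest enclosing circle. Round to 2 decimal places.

Side lengths²: P_1P_2² = 40, P_1P_3² = 25, P_2P_3² = 5.
Since P_1P_2² = 40 ≥ 25 + 5 = 30, the angle opposite P_1P_2 is not acute, so the smallest enclosing circle has P_1P_2 as diameter.
Centre = midpoint of P_1P_2 = (-7, -4), r² = 40/4 = 10.
r = √10 ≈ 3.16.

3.16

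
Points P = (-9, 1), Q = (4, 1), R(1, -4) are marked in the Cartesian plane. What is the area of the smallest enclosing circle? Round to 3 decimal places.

Side lengths²: PQ² = 169, PR² = 125, QR² = 34.
Since PQ² = 169 ≥ 125 + 34 = 159, the angle opposite PQ is not acute, so the smallest enclosing circle has PQ as diameter.
Centre = midpoint of PQ = (-2.5, 1), r² = 169/4 = 42.25.
Area = π·r² = π·42.25 ≈ 132.732.

132.732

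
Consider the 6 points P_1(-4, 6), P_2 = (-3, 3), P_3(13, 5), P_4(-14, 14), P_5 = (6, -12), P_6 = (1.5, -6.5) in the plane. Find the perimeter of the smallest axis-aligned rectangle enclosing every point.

Width = max x − min x = 13 − (-14) = 27.
Height = max y − min y = 14 − (-12) = 26.
Perimeter = 2(27 + 26) = 106.

106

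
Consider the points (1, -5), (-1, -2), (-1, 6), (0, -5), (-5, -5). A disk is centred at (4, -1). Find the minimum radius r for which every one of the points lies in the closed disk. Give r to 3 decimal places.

9.849

The required radius is the distance from (4, -1) to the farthest point.
Squared distances: 25, 26, 74, 32, 97.
Maximum is 97, attained at (-5, -5).
r = √97 ≈ 9.849.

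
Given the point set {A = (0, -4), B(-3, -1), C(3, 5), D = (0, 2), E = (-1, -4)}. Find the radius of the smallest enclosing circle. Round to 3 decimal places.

A smallest enclosing disk is always determined by at most three of the input points on its boundary.
The farthest pair is C–E with squared distance 97. The circle on this segment as diameter has centre (1, 0.5) and r² = 97/4 = 24.25.
Check A: distance² to centre = 21.25 ≤ 24.25, so it lies inside.
All remaining points lie in this disk, and no smaller disk contains both endpoints, so this is the minimum enclosing circle.
r = √(24.25) ≈ 4.924.

4.924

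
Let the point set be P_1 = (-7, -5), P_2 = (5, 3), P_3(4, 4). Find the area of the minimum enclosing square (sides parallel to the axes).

144

The bounding box has width 12 and height 9.
An axis-aligned square enclosing the set must have side ≥ max(width, height).
So the minimum side is max(12, 9) = 12.
Area = 12² = 144.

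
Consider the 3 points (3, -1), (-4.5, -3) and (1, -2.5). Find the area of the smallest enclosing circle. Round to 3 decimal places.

Call the three points A, B, C in the order given.
Side lengths²: AB² = 60.25, AC² = 6.25, BC² = 30.5.
Since AB² = 60.25 ≥ 30.5 + 6.25 = 36.75, the angle opposite AB is not acute, so the smallest enclosing circle has AB as diameter.
Centre = midpoint of AB = (-0.75, -2), r² = 60.25/4 = 15.0625.
Area = π·r² = π·15.0625 ≈ 47.320.

47.320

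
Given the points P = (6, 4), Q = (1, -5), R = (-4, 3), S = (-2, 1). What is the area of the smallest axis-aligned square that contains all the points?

The bounding box has width 10 and height 9.
An axis-aligned square enclosing the set must have side ≥ max(width, height).
So the minimum side is max(10, 9) = 10.
Area = 10² = 100.

100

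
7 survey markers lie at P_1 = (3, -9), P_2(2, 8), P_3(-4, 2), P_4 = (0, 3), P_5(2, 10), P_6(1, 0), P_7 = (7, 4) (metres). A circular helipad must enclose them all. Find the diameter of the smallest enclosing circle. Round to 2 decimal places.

The minimum enclosing circle of a finite set is fixed by two of the points (as a diameter) or three (as a circumcircle).
The farthest pair is P_1–P_5 with squared distance 362. The circle on this segment as diameter has centre (2.5, 0.5) and r² = 362/4 = 90.5.
Check P_2: distance² to centre = 56.5 ≤ 90.5, so it lies inside.
All remaining points lie in this disk, and no smaller disk contains both endpoints, so this is the minimum enclosing circle.
Diameter = 2r = 2√(90.5) ≈ 19.03.

19.03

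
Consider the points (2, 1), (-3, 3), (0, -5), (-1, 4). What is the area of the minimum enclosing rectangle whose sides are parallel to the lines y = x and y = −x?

In coordinates u = x + y, v = x − y the rectangle is axis-aligned; the map (x,y)→(u,v) scales areas by 2.
u-values: 3, 0, -5, 3; range = 3 − (-5) = 8.
v-values: 1, -6, 5, -5; range = 5 − (-6) = 11.
Area = (8 × 11) / 2 = 44.

44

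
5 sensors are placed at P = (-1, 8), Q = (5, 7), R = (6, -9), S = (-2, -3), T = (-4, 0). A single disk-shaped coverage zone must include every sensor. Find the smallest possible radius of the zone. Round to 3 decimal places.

By Welzl's lemma the MEC is supported by two points (diametrically opposite) or three points (on a circumcircle).
The farthest pair is P–R with squared distance 338. The circle on this segment as diameter has centre (2.5, -0.5) and r² = 338/4 = 84.5.
Check Q: distance² to centre = 62.5 ≤ 84.5, so it lies inside.
All remaining points lie in this disk, and no smaller disk contains both endpoints, so this is the minimum enclosing circle.
r = √(84.5) ≈ 9.192.

9.192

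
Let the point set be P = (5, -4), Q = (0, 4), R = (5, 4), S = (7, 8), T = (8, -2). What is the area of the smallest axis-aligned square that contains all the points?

144

The bounding box has width 8 and height 12.
An axis-aligned square enclosing the set must have side ≥ max(width, height).
So the minimum side is max(8, 12) = 12.
Area = 12² = 144.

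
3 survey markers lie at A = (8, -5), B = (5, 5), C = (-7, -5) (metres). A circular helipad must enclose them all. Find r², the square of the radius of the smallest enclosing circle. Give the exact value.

Side lengths²: AB² = 109, AC² = 225, BC² = 244.
Since BC² = 244 < 225 + 109 = 334, the triangle is acute, so the smallest enclosing circle is the circumcircle.
Circumcentre = (0.5, -1.8), r² = 66.49.

66.49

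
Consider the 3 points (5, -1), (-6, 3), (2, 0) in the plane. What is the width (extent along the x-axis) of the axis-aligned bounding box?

11

max x = 5, min x = -6, so width = 11.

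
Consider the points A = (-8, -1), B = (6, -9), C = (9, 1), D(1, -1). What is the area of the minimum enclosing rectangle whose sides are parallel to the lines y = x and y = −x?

In coordinates u = x + y, v = x − y the rectangle is axis-aligned; the map (x,y)→(u,v) scales areas by 2.
u-values: -9, -3, 10, 0; range = 10 − (-9) = 19.
v-values: -7, 15, 8, 2; range = 15 − (-7) = 22.
Area = (19 × 22) / 2 = 209.

209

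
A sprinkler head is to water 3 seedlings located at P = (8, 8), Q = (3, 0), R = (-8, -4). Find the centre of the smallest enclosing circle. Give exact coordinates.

Side lengths²: PQ² = 89, PR² = 400, QR² = 137.
Since PR² = 400 ≥ 137 + 89 = 226, the angle opposite PR is not acute, so the smallest enclosing circle has PR as diameter.
Centre = midpoint of PR = (0, 2), r² = 400/4 = 100.
Centre = (0, 2).

(0, 2)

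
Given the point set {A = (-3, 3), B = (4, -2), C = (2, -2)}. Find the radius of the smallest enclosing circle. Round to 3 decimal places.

4.301

Side lengths²: AB² = 74, AC² = 50, BC² = 4.
Since AB² = 74 ≥ 50 + 4 = 54, the angle opposite AB is not acute, so the smallest enclosing circle has AB as diameter.
Centre = midpoint of AB = (0.5, 0.5), r² = 74/4 = 18.5.
r = √(18.5) ≈ 4.301.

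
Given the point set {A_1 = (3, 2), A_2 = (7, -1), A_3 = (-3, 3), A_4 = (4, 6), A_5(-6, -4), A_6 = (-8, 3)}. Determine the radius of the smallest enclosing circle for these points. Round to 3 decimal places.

A smallest enclosing disk is always determined by at most three of the input points on its boundary.
The farthest pair is A_2–A_6 with squared distance 241. The circle on this segment as diameter has centre (-0.5, 1) and r² = 241/4 = 60.25.
Check A_1: distance² to centre = 13.25 ≤ 60.25, so it lies inside.
All remaining points lie in this disk, and no smaller disk contains both endpoints, so this is the minimum enclosing circle.
r = √(60.25) ≈ 7.762.

7.762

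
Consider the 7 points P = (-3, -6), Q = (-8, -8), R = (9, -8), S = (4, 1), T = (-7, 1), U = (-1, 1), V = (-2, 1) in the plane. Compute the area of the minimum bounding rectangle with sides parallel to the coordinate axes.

153

x ranges over [-8, 9], width 17.
y ranges over [-8, 1], height 9.
Area = 17 × 9 = 153.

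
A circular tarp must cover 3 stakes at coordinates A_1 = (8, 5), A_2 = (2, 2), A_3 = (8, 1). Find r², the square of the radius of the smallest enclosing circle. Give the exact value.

11.5625

Side lengths²: A_1A_2² = 45, A_1A_3² = 16, A_2A_3² = 37.
Since A_1A_2² = 45 < 37 + 16 = 53, the triangle is acute, so the smallest enclosing circle is the circumcircle.
Circumcentre = (5.25, 3), r² = 11.5625.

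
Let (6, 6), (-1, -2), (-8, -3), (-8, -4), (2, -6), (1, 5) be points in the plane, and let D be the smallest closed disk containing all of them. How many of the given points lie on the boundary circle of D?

The minimum enclosing circle of a finite set is fixed by two of the points (as a diameter) or three (as a circumcircle).
The farthest pair is (6, 6)–(-8, -4) with squared distance 296. The circle on this segment as diameter has centre (-1, 1) and r² = 296/4 = 74.
Check (-1, -2): distance² to centre = 9 ≤ 74, so it lies inside.
All remaining points lie in this disk, and no smaller disk contains both endpoints, so this is the minimum enclosing circle.
The points at distance exactly r from the centre are (6, 6), (-8, -4) — 2 points.

2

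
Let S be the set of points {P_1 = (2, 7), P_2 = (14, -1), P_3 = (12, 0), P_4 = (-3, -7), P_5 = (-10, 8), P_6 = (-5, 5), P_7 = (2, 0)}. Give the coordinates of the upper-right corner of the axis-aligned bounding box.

x-range [-10, 14], y-range [-7, 8].
The upper-right corner is (14, 8).

(14, 8)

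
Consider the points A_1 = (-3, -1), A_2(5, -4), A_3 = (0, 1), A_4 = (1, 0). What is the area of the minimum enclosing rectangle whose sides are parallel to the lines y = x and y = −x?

In coordinates u = x + y, v = x − y the rectangle is axis-aligned; the map (x,y)→(u,v) scales areas by 2.
u-values: -4, 1, 1, 1; range = 1 − (-4) = 5.
v-values: -2, 9, -1, 1; range = 9 − (-2) = 11.
Area = (5 × 11) / 2 = 27.5.

27.5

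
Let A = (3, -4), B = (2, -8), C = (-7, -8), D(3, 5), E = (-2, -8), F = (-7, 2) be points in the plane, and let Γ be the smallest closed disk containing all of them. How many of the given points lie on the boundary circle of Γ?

2

By Welzl's lemma the MEC is supported by two points (diametrically opposite) or three points (on a circumcircle).
The farthest pair is C–D with squared distance 269. The circle on this segment as diameter has centre (-2, -1.5) and r² = 269/4 = 67.25.
Check A: distance² to centre = 31.25 ≤ 67.25, so it lies inside.
All remaining points lie in this disk, and no smaller disk contains both endpoints, so this is the minimum enclosing circle.
The points at distance exactly r from the centre are C, D — 2 points.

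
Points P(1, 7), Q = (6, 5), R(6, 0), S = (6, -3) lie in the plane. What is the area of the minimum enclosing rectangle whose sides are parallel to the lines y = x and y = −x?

In coordinates u = x + y, v = x − y the rectangle is axis-aligned; the map (x,y)→(u,v) scales areas by 2.
u-values: 8, 11, 6, 3; range = 11 − 3 = 8.
v-values: -6, 1, 6, 9; range = 9 − (-6) = 15.
Area = (8 × 15) / 2 = 60.

60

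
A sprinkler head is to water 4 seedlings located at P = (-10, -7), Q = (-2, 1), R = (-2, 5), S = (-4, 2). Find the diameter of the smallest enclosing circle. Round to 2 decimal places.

14.42

The farthest pair is P–R with squared distance 208. The circle on this segment as diameter has centre (-6, -1) and r² = 208/4 = 52.
Check Q: distance² to centre = 20 ≤ 52, so it lies inside.
All remaining points lie in this disk, and no smaller disk contains both endpoints, so this is the minimum enclosing circle.
Diameter = 2r = 2√52 ≈ 14.42.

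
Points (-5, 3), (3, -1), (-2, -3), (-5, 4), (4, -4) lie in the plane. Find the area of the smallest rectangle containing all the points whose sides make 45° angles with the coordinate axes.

59.5

In coordinates u = x + y, v = x − y the rectangle is axis-aligned; the map (x,y)→(u,v) scales areas by 2.
u-values: -2, 2, -5, -1, 0; range = 2 − (-5) = 7.
v-values: -8, 4, 1, -9, 8; range = 8 − (-9) = 17.
Area = (7 × 17) / 2 = 59.5.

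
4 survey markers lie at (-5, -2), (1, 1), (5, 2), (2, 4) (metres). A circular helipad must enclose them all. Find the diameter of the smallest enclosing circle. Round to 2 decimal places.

10.77

By Welzl's lemma the MEC is supported by two points (diametrically opposite) or three points (on a circumcircle).
The farthest pair is (-5, -2)–(5, 2) with squared distance 116. The circle on this segment as diameter has centre (0, 0) and r² = 116/4 = 29.
Check (1, 1): distance² to centre = 2 ≤ 29, so it lies inside.
All remaining points lie in this disk, and no smaller disk contains both endpoints, so this is the minimum enclosing circle.
Diameter = 2r = 2√29 ≈ 10.77.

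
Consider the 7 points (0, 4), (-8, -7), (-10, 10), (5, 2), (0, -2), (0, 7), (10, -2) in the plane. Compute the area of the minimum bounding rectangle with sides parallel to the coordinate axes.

x ranges over [-10, 10], width 20.
y ranges over [-7, 10], height 17.
Area = 20 × 17 = 340.

340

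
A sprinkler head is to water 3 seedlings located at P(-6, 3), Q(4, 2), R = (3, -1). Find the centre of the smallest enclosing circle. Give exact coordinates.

(-65/62, 125/62)

Side lengths²: PQ² = 101, PR² = 97, QR² = 10.
Since PQ² = 101 < 97 + 10 = 107, the triangle is acute, so the smallest enclosing circle is the circumcircle.
Circumcentre = (-65/62, 125/62), r² = 48985/1922.
Centre = (-65/62, 125/62).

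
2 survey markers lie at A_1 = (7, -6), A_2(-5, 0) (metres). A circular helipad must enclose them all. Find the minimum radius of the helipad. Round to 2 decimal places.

6.71

The smallest circle enclosing two points has them as diameter endpoints.
Centre = midpoint = (1, -3); r² = |A_1A_2|²/4 = 180/4 = 45.
r = √45 ≈ 6.71.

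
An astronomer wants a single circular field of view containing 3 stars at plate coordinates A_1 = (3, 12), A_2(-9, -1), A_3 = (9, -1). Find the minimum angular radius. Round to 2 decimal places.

9.74

Side lengths²: A_1A_2² = 313, A_1A_3² = 205, A_2A_3² = 324.
Since A_2A_3² = 324 < 313 + 205 = 518, the triangle is acute, so the smallest enclosing circle is the circumcircle.
Circumcentre = (0, 71/26), r² = 64165/676.
r = √(64165/676) ≈ 9.74.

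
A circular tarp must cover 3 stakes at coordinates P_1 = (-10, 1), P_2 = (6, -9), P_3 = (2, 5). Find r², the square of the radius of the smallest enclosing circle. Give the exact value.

Side lengths²: P_1P_2² = 356, P_1P_3² = 160, P_2P_3² = 212.
Since P_1P_2² = 356 < 212 + 160 = 372, the triangle is acute, so the smallest enclosing circle is the circumcircle.
Circumcentre = (-41/23, -84/23), r² = 47170/529.

47170/529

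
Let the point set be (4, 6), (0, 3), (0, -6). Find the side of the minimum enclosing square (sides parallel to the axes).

12

The bounding box has width 4 and height 12.
An axis-aligned square enclosing the set must have side ≥ max(width, height).
So the minimum side is max(4, 12) = 12.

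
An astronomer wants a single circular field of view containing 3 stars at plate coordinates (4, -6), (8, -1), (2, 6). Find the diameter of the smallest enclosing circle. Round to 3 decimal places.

12.166

Call the three points A, B, C in the order given.
Side lengths²: AB² = 41, AC² = 148, BC² = 85.
Since AC² = 148 ≥ 85 + 41 = 126, the angle opposite AC is not acute, so the smallest enclosing circle has AC as diameter.
Centre = midpoint of AC = (3, 0), r² = 148/4 = 37.
Diameter = 2r = 2√37 ≈ 12.166.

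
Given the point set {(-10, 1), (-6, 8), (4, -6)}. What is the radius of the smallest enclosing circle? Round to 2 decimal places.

Call the three points A, B, C in the order given.
Side lengths²: AB² = 65, AC² = 245, BC² = 296.
Since BC² = 296 < 245 + 65 = 310, the triangle is acute, so the smallest enclosing circle is the circumcircle.
Circumcentre = (-25/18, 13/18), r² = 12025/162.
r = √(12025/162) ≈ 8.62.

8.62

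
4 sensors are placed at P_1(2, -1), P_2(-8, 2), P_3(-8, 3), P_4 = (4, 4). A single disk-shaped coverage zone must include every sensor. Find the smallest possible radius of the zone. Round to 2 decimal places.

6.08

The farthest pair is P_2–P_4 with squared distance 148. The circle on this segment as diameter has centre (-2, 3) and r² = 148/4 = 37.
Check P_1: distance² to centre = 32 ≤ 37, so it lies inside.
All remaining points lie in this disk, and no smaller disk contains both endpoints, so this is the minimum enclosing circle.
r = √37 ≈ 6.08.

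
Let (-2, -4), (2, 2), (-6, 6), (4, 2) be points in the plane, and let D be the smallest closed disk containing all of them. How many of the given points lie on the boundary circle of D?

By Welzl's lemma the MEC is supported by two points (diametrically opposite) or three points (on a circumcircle).
The minimum enclosing circle is determined by three boundary points: (-2, -4), (-6, 6), (4, 2).
Their circumcentre is (-13/7, 13/7) with r² = 1682/49.
The farthest remaining point (2, 2) is at distance² 730/49 ≤ 1682/49.
The points at distance exactly r from the centre are (-2, -4), (-6, 6), (4, 2) — 3 points.

3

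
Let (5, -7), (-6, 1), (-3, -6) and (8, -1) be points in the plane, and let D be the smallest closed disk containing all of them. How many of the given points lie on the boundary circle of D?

By Welzl's lemma the MEC is supported by two points (diametrically opposite) or three points (on a circumcircle).
The minimum enclosing circle is determined by three boundary points: (5, -7), (-6, 1), (8, -1).
Their circumcentre is (5/6, -7/6) with r² = 925/18.
The farthest remaining point (-3, -6) is at distance² 685/18 ≤ 925/18.
The points at distance exactly r from the centre are (5, -7), (-6, 1), (8, -1) — 3 points.

3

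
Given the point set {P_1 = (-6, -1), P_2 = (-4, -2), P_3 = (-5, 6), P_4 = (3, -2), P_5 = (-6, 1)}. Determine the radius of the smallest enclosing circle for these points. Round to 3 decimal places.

5.660

A smallest enclosing disk is always determined by at most three of the input points on its boundary.
The minimum enclosing circle is determined by three boundary points: P_1, P_3, P_4.
Their circumcentre is (-1.125, 1.875) with r² = 32.03125.
The farthest remaining point P_5 is at distance² 24.53125 ≤ 32.03125.
r = √(32.03125) ≈ 5.660.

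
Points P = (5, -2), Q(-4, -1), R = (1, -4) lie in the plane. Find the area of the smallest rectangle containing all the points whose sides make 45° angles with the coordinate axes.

40

In coordinates u = x + y, v = x − y the rectangle is axis-aligned; the map (x,y)→(u,v) scales areas by 2.
u-values: 3, -5, -3; range = 3 − (-5) = 8.
v-values: 7, -3, 5; range = 7 − (-3) = 10.
Area = (8 × 10) / 2 = 40.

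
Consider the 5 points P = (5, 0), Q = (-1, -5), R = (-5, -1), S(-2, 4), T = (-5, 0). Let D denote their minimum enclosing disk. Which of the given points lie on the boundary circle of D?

P, R, T

By Welzl's lemma the MEC is supported by two points (diametrically opposite) or three points (on a circumcircle).
The farthest pair is P–R with squared distance 101. The circle on this segment as diameter has centre (0, -0.5) and r² = 101/4 = 25.25.
Check Q: distance² to centre = 21.25 ≤ 25.25, so it lies inside.
All remaining points lie in this disk, and no smaller disk contains both endpoints, so this is the minimum enclosing circle.
The points at distance exactly r from the centre are P, R, T — 3 points.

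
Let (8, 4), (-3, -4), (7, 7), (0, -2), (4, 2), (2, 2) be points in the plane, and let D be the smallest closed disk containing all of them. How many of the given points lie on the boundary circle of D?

The minimum enclosing circle of a finite set is fixed by two of the points (as a diameter) or three (as a circumcircle).
The farthest pair is (-3, -4)–(7, 7) with squared distance 221. The circle on this segment as diameter has centre (2, 1.5) and r² = 221/4 = 55.25.
Check (8, 4): distance² to centre = 42.25 ≤ 55.25, so it lies inside.
All remaining points lie in this disk, and no smaller disk contains both endpoints, so this is the minimum enclosing circle.
The points at distance exactly r from the centre are (-3, -4), (7, 7) — 2 points.

2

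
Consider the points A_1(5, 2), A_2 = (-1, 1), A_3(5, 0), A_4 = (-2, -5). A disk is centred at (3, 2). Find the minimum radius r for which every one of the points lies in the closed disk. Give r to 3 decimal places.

8.602

The required radius is the distance from (3, 2) to the farthest point.
Squared distances: 4, 17, 8, 74.
Maximum is 74, attained at A_4.
r = √74 ≈ 8.602.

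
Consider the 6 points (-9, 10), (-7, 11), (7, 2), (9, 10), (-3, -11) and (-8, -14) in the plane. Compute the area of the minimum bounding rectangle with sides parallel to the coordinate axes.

450

x ranges over [-9, 9], width 18.
y ranges over [-14, 11], height 25.
Area = 18 × 25 = 450.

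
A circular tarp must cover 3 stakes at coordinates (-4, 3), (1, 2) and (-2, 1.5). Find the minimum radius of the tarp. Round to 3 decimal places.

2.550

Call the three points A, B, C in the order given.
Side lengths²: AB² = 26, AC² = 6.25, BC² = 9.25.
Since AB² = 26 ≥ 9.25 + 6.25 = 15.5, the angle opposite AB is not acute, so the smallest enclosing circle has AB as diameter.
Centre = midpoint of AB = (-1.5, 2.5), r² = 26/4 = 6.5.
r = √(6.5) ≈ 2.550.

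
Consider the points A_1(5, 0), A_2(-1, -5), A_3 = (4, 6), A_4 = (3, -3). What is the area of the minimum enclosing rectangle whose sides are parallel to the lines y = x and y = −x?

64

In coordinates u = x + y, v = x − y the rectangle is axis-aligned; the map (x,y)→(u,v) scales areas by 2.
u-values: 5, -6, 10, 0; range = 10 − (-6) = 16.
v-values: 5, 4, -2, 6; range = 6 − (-2) = 8.
Area = (16 × 8) / 2 = 64.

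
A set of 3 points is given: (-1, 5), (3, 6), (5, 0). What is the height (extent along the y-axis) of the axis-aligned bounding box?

max y = 6, min y = 0, so height = 6.

6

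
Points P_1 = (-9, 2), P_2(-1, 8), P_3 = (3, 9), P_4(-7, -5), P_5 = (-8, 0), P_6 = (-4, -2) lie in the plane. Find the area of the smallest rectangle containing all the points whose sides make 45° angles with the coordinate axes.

108

In coordinates u = x + y, v = x − y the rectangle is axis-aligned; the map (x,y)→(u,v) scales areas by 2.
u-values: -7, 7, 12, -12, -8, -6; range = 12 − (-12) = 24.
v-values: -11, -9, -6, -2, -8, -2; range = -2 − (-11) = 9.
Area = (24 × 9) / 2 = 108.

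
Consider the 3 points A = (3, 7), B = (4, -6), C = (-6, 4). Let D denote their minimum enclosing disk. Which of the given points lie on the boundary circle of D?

Side lengths²: AB² = 170, AC² = 90, BC² = 200.
Since BC² = 200 < 170 + 90 = 260, the triangle is acute, so the smallest enclosing circle is the circumcircle.
Circumcentre = (0.25, 0.25), r² = 53.125.
The points at distance exactly r from the centre are A, B, C — 3 points.

A, B, C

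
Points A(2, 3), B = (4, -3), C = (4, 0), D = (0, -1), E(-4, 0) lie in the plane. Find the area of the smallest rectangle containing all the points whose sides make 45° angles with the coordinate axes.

In coordinates u = x + y, v = x − y the rectangle is axis-aligned; the map (x,y)→(u,v) scales areas by 2.
u-values: 5, 1, 4, -1, -4; range = 5 − (-4) = 9.
v-values: -1, 7, 4, 1, -4; range = 7 − (-4) = 11.
Area = (9 × 11) / 2 = 49.5.

49.5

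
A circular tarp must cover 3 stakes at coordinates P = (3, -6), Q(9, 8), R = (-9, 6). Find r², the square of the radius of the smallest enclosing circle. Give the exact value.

95.12

Side lengths²: PQ² = 232, PR² = 288, QR² = 328.
Since QR² = 328 < 288 + 232 = 520, the triangle is acute, so the smallest enclosing circle is the circumcircle.
Circumcentre = (0.4, 3.4), r² = 95.12.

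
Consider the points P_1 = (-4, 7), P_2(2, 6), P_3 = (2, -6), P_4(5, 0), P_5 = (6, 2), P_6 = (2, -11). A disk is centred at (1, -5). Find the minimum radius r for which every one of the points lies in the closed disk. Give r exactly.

13

The required radius is the distance from (1, -5) to the farthest point.
Squared distances: 169, 122, 2, 41, 74, 37.
Maximum is 169, attained at P_1.
r = √169 = 13.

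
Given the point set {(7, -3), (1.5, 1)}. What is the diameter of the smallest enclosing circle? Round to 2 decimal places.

6.80

The smallest circle enclosing two points has them as diameter endpoints.
Centre = midpoint = (4.25, -1); r² = |(7, -3)−(1.5, 1)|²/4 = 46.25/4 = 11.5625.
Diameter = 2r = 2√(11.5625) ≈ 6.80.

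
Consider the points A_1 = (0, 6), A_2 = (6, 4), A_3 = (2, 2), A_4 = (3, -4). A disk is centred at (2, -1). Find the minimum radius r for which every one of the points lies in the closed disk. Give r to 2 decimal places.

The required radius is the distance from (2, -1) to the farthest point.
Squared distances: 53, 41, 9, 10.
Maximum is 53, attained at A_1.
r = √53 ≈ 7.28.

7.28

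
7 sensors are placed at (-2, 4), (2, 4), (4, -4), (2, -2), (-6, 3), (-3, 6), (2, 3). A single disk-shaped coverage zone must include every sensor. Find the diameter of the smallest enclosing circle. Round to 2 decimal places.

The minimum enclosing circle of a finite set is fixed by two of the points (as a diameter) or three (as a circumcircle).
The minimum enclosing circle is determined by three boundary points: (4, -4), (-6, 3), (-3, 6).
Their circumcentre is (-13/34, 13/34) with r² = 22201/578.
The farthest remaining point (2, 4) is at distance² 10845/578 ≤ 22201/578.
Diameter = 2r = 2√(22201/578) ≈ 12.40.

12.40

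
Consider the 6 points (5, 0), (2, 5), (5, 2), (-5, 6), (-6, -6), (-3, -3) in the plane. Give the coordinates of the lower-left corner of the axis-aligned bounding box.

(-6, -6)

x-range [-6, 5], y-range [-6, 6].
The lower-left corner is (-6, -6).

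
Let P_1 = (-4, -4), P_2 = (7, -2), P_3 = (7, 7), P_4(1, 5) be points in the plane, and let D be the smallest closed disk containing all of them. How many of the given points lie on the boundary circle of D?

By Welzl's lemma the MEC is supported by two points (diametrically opposite) or three points (on a circumcircle).
The farthest pair is P_1–P_3 with squared distance 242. The circle on this segment as diameter has centre (1.5, 1.5) and r² = 242/4 = 60.5.
Check P_2: distance² to centre = 42.5 ≤ 60.5, so it lies inside.
All remaining points lie in this disk, and no smaller disk contains both endpoints, so this is the minimum enclosing circle.
The points at distance exactly r from the centre are P_1, P_3 — 2 points.

2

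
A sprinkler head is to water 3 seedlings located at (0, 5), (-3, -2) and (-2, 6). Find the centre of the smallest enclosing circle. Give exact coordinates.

(-2.5, 2)

Call the three points A, B, C in the order given.
Side lengths²: AB² = 58, AC² = 5, BC² = 65.
Since BC² = 65 ≥ 58 + 5 = 63, the angle opposite BC is not acute, so the smallest enclosing circle has BC as diameter.
Centre = midpoint of BC = (-2.5, 2), r² = 65/4 = 16.25.
Centre = (-2.5, 2).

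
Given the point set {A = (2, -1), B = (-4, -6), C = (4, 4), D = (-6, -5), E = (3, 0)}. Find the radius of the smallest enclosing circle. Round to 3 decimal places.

6.727

The minimum enclosing circle of a finite set is fixed by two of the points (as a diameter) or three (as a circumcircle).
The farthest pair is C–D with squared distance 181. The circle on this segment as diameter has centre (-1, -0.5) and r² = 181/4 = 45.25.
Check A: distance² to centre = 9.25 ≤ 45.25, so it lies inside.
All remaining points lie in this disk, and no smaller disk contains both endpoints, so this is the minimum enclosing circle.
r = √(45.25) ≈ 6.727.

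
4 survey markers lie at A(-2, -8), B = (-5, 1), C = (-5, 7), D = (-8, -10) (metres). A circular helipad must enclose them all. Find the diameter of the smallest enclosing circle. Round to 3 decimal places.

A smallest enclosing disk is always determined by at most three of the input points on its boundary.
The farthest pair is C–D with squared distance 298. The circle on this segment as diameter has centre (-6.5, -1.5) and r² = 298/4 = 74.5.
Check A: distance² to centre = 62.5 ≤ 74.5, so it lies inside.
All remaining points lie in this disk, and no smaller disk contains both endpoints, so this is the minimum enclosing circle.
Diameter = 2r = 2√(74.5) ≈ 17.263.

17.263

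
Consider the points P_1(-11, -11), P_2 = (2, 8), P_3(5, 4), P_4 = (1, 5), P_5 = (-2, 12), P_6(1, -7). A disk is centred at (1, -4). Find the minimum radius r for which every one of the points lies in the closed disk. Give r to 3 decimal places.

16.279

The required radius is the distance from (1, -4) to the farthest point.
Squared distances: 193, 145, 80, 81, 265, 9.
Maximum is 265, attained at P_5.
r = √265 ≈ 16.279.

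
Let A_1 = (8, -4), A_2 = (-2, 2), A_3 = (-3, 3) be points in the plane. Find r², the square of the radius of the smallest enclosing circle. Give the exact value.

42.5

Side lengths²: A_1A_2² = 136, A_1A_3² = 170, A_2A_3² = 2.
Since A_1A_3² = 170 ≥ 136 + 2 = 138, the angle opposite A_1A_3 is not acute, so the smallest enclosing circle has A_1A_3 as diameter.
Centre = midpoint of A_1A_3 = (2.5, -0.5), r² = 170/4 = 42.5.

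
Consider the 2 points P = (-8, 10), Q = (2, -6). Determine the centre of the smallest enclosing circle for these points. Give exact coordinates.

(-3, 2)

The smallest circle enclosing two points has them as diameter endpoints.
Centre = midpoint = (-3, 2); r² = |PQ|²/4 = 356/4 = 89.
Centre = (-3, 2).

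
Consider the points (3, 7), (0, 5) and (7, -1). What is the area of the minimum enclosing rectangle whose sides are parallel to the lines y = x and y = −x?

In coordinates u = x + y, v = x − y the rectangle is axis-aligned; the map (x,y)→(u,v) scales areas by 2.
u-values: 10, 5, 6; range = 10 − 5 = 5.
v-values: -4, -5, 8; range = 8 − (-5) = 13.
Area = (5 × 13) / 2 = 32.5.

32.5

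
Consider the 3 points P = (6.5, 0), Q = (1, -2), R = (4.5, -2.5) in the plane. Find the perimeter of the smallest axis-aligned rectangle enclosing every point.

Width = max x − min x = 6.5 − 1 = 5.5.
Height = max y − min y = 0 − (-2.5) = 2.5.
Perimeter = 2(5.5 + 2.5) = 16.

16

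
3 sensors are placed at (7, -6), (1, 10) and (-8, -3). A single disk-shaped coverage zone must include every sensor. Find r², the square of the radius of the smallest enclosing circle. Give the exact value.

118625/1369

Call the three points A, B, C in the order given.
Side lengths²: AB² = 292, AC² = 234, BC² = 250.
Since AB² = 292 < 250 + 234 = 484, the triangle is acute, so the smallest enclosing circle is the circumcircle.
Circumcentre = (20/37, 26/37), r² = 118625/1369.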